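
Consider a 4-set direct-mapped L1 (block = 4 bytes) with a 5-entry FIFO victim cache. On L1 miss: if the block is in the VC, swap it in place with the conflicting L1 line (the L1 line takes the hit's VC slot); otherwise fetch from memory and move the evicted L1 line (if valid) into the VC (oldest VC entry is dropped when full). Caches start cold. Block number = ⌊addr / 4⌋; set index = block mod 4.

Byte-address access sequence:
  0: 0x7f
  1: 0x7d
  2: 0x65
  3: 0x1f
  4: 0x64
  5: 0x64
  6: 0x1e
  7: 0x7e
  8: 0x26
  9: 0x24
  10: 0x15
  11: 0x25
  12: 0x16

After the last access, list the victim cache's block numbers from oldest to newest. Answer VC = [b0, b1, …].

  [0] addr=0x7f blk=31 s=3: MISS | VC []
  [1] addr=0x7d blk=31 s=3: L1-HIT | VC []
  [2] addr=0x65 blk=25 s=1: MISS | VC []
  [3] addr=0x1f blk=7 s=3: MISS | VC [31]
  [4] addr=0x64 blk=25 s=1: L1-HIT | VC [31]
  [5] addr=0x64 blk=25 s=1: L1-HIT | VC [31]
  [6] addr=0x1e blk=7 s=3: L1-HIT | VC [31]
  [7] addr=0x7e blk=31 s=3: VC-HIT | VC [7]
  [8] addr=0x26 blk=9 s=1: MISS | VC [7, 25]
  [9] addr=0x24 blk=9 s=1: L1-HIT | VC [7, 25]
  [10] addr=0x15 blk=5 s=1: MISS | VC [7, 25, 9]
  [11] addr=0x25 blk=9 s=1: VC-HIT | VC [7, 25, 5]
  [12] addr=0x16 blk=5 s=1: VC-HIT | VC [7, 25, 9]

VC = [7, 25, 9]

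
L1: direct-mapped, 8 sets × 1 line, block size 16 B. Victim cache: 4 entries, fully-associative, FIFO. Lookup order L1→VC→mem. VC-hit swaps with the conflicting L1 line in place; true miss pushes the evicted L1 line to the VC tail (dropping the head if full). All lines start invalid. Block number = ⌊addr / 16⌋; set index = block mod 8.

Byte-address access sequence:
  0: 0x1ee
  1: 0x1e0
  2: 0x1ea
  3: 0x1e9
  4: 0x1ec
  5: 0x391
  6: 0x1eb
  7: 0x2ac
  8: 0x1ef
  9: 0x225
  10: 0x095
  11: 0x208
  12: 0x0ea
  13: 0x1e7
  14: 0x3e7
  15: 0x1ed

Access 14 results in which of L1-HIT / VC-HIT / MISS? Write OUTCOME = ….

OUTCOME = MISS

#0 0x1ee→b30/s6 MISS; vc=[]
#1 0x1e0→b30/s6 L1-HIT; vc=[]
#2 0x1ea→b30/s6 L1-HIT; vc=[]
#3 0x1e9→b30/s6 L1-HIT; vc=[]
#4 0x1ec→b30/s6 L1-HIT; vc=[]
#5 0x391→b57/s1 MISS; vc=[]
#6 0x1eb→b30/s6 L1-HIT; vc=[]
#7 0x2ac→b42/s2 MISS; vc=[]
#8 0x1ef→b30/s6 L1-HIT; vc=[]
#9 0x225→b34/s2 MISS; vc=[42]
#10 0x95→b9/s1 MISS; vc=[42,57]
#11 0x208→b32/s0 MISS; vc=[42,57]
#12 0xea→b14/s6 MISS; vc=[42,57,30]
#13 0x1e7→b30/s6 VC-HIT; vc=[42,57,14]
#14 0x3e7→b62/s6 MISS; vc=[42,57,14,30]
#15 0x1ed→b30/s6 VC-HIT; vc=[42,57,14,62]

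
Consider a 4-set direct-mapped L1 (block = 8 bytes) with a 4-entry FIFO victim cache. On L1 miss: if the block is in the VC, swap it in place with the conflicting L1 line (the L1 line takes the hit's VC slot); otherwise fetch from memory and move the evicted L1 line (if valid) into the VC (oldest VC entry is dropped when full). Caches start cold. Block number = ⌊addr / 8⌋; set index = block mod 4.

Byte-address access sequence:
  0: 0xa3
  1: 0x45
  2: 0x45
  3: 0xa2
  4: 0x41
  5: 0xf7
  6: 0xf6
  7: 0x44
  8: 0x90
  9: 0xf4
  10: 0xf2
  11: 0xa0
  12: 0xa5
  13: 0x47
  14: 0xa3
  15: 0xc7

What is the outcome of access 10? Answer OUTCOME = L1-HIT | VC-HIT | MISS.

0: 0xa3 (blk 20, set 0) → MISS  vc=[]
1: 0x45 (blk 8, set 0) → MISS  vc=[20]
2: 0x45 (blk 8, set 0) → L1-HIT  vc=[20]
3: 0xa2 (blk 20, set 0) → VC-HIT  vc=[8]
4: 0x41 (blk 8, set 0) → VC-HIT  vc=[20]
5: 0xf7 (blk 30, set 2) → MISS  vc=[20]
6: 0xf6 (blk 30, set 2) → L1-HIT  vc=[20]
7: 0x44 (blk 8, set 0) → L1-HIT  vc=[20]
8: 0x90 (blk 18, set 2) → MISS  vc=[20, 30]
9: 0xf4 (blk 30, set 2) → VC-HIT  vc=[20, 18]
10: 0xf2 (blk 30, set 2) → L1-HIT  vc=[20, 18]
11: 0xa0 (blk 20, set 0) → VC-HIT  vc=[8, 18]
12: 0xa5 (blk 20, set 0) → L1-HIT  vc=[8, 18]
13: 0x47 (blk 8, set 0) → VC-HIT  vc=[20, 18]
14: 0xa3 (blk 20, set 0) → VC-HIT  vc=[8, 18]
15: 0xc7 (blk 24, set 0) → MISS  vc=[8, 18, 20]

OUTCOME = L1-HIT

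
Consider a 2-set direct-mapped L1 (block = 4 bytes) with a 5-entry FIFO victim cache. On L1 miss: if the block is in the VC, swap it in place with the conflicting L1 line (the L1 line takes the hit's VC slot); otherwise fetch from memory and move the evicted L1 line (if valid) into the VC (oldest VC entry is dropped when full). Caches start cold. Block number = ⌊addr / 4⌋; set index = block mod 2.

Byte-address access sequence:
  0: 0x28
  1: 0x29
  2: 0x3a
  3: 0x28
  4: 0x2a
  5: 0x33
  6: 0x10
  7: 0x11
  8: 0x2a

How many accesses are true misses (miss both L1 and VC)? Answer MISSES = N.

  [0] addr=0x28 blk=10 s=0: MISS | VC []
  [1] addr=0x29 blk=10 s=0: L1-HIT | VC []
  [2] addr=0x3a blk=14 s=0: MISS | VC [10]
  [3] addr=0x28 blk=10 s=0: VC-HIT | VC [14]
  [4] addr=0x2a blk=10 s=0: L1-HIT | VC [14]
  [5] addr=0x33 blk=12 s=0: MISS | VC [14, 10]
  [6] addr=0x10 blk=4 s=0: MISS | VC [14, 10, 12]
  [7] addr=0x11 blk=4 s=0: L1-HIT | VC [14, 10, 12]
  [8] addr=0x2a blk=10 s=0: VC-HIT | VC [14, 4, 12]

MISSES = 4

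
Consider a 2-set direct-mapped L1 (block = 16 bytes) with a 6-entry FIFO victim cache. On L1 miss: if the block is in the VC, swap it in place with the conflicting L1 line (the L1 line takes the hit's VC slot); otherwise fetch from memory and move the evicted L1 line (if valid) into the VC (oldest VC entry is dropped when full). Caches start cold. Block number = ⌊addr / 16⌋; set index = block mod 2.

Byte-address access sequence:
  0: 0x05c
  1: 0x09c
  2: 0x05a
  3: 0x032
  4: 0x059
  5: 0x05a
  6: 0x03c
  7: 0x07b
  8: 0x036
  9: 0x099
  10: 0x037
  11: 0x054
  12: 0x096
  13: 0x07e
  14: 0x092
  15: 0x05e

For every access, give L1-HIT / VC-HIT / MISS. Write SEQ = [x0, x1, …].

SEQ = [MISS, MISS, VC-HIT, MISS, VC-HIT, L1-HIT, VC-HIT, MISS, VC-HIT, VC-HIT, VC-HIT, VC-HIT, VC-HIT, VC-HIT, VC-HIT, VC-HIT]

#0 0x5c→b5/s1 MISS; vc=[]
#1 0x9c→b9/s1 MISS; vc=[5]
#2 0x5a→b5/s1 VC-HIT; vc=[9]
#3 0x32→b3/s1 MISS; vc=[9,5]
#4 0x59→b5/s1 VC-HIT; vc=[9,3]
#5 0x5a→b5/s1 L1-HIT; vc=[9,3]
#6 0x3c→b3/s1 VC-HIT; vc=[9,5]
#7 0x7b→b7/s1 MISS; vc=[9,5,3]
#8 0x36→b3/s1 VC-HIT; vc=[9,5,7]
#9 0x99→b9/s1 VC-HIT; vc=[3,5,7]
#10 0x37→b3/s1 VC-HIT; vc=[9,5,7]
#11 0x54→b5/s1 VC-HIT; vc=[9,3,7]
#12 0x96→b9/s1 VC-HIT; vc=[5,3,7]
#13 0x7e→b7/s1 VC-HIT; vc=[5,3,9]
#14 0x92→b9/s1 VC-HIT; vc=[5,3,7]
#15 0x5e→b5/s1 VC-HIT; vc=[9,3,7]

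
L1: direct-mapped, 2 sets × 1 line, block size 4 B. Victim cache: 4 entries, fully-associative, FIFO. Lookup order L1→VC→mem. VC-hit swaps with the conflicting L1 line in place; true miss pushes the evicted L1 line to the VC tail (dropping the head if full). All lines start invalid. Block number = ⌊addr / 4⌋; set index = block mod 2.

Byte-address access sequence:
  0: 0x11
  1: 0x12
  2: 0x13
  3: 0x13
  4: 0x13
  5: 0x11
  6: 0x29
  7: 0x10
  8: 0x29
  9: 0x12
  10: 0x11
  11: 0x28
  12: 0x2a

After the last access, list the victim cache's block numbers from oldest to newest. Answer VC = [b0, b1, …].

#0 0x11→b4/s0 MISS; vc=[]
#1 0x12→b4/s0 L1-HIT; vc=[]
#2 0x13→b4/s0 L1-HIT; vc=[]
#3 0x13→b4/s0 L1-HIT; vc=[]
#4 0x13→b4/s0 L1-HIT; vc=[]
#5 0x11→b4/s0 L1-HIT; vc=[]
#6 0x29→b10/s0 MISS; vc=[4]
#7 0x10→b4/s0 VC-HIT; vc=[10]
#8 0x29→b10/s0 VC-HIT; vc=[4]
#9 0x12→b4/s0 VC-HIT; vc=[10]
#10 0x11→b4/s0 L1-HIT; vc=[10]
#11 0x28→b10/s0 VC-HIT; vc=[4]
#12 0x2a→b10/s0 L1-HIT; vc=[4]

VC = [4]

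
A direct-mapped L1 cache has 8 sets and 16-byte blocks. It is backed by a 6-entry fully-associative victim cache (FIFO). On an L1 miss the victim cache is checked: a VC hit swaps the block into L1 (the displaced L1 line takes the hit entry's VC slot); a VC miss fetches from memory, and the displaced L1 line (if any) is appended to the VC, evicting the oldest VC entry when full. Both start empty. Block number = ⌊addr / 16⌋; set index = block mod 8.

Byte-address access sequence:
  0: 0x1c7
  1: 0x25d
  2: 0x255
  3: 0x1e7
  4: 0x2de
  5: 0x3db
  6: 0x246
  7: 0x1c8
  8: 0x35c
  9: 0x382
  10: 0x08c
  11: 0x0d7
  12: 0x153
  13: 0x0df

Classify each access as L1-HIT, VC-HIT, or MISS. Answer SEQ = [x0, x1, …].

#0 0x1c7→b28/s4 MISS; vc=[]
#1 0x25d→b37/s5 MISS; vc=[]
#2 0x255→b37/s5 L1-HIT; vc=[]
#3 0x1e7→b30/s6 MISS; vc=[]
#4 0x2de→b45/s5 MISS; vc=[37]
#5 0x3db→b61/s5 MISS; vc=[37,45]
#6 0x246→b36/s4 MISS; vc=[37,45,28]
#7 0x1c8→b28/s4 VC-HIT; vc=[37,45,36]
#8 0x35c→b53/s5 MISS; vc=[37,45,36,61]
#9 0x382→b56/s0 MISS; vc=[37,45,36,61]
#10 0x8c→b8/s0 MISS; vc=[37,45,36,61,56]
#11 0xd7→b13/s5 MISS; vc=[37,45,36,61,56,53]
#12 0x153→b21/s5 MISS; vc=[45,36,61,56,53,13]
#13 0xdf→b13/s5 VC-HIT; vc=[45,36,61,56,53,21]

SEQ = [MISS, MISS, L1-HIT, MISS, MISS, MISS, MISS, VC-HIT, MISS, MISS, MISS, MISS, MISS, VC-HIT]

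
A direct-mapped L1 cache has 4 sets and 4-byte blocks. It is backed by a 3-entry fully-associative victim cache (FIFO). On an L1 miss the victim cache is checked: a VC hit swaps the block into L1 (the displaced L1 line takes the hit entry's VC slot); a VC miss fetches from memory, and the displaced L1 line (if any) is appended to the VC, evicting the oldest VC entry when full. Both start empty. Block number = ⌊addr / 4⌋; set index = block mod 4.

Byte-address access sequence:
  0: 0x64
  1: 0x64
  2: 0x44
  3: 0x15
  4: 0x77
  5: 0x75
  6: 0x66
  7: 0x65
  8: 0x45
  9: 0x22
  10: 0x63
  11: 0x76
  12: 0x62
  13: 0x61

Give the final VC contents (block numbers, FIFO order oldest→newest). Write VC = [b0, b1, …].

VC = [5, 8, 17]

#0 0x64→b25/s1 MISS; vc=[]
#1 0x64→b25/s1 L1-HIT; vc=[]
#2 0x44→b17/s1 MISS; vc=[25]
#3 0x15→b5/s1 MISS; vc=[25,17]
#4 0x77→b29/s1 MISS; vc=[25,17,5]
#5 0x75→b29/s1 L1-HIT; vc=[25,17,5]
#6 0x66→b25/s1 VC-HIT; vc=[29,17,5]
#7 0x65→b25/s1 L1-HIT; vc=[29,17,5]
#8 0x45→b17/s1 VC-HIT; vc=[29,25,5]
#9 0x22→b8/s0 MISS; vc=[29,25,5]
#10 0x63→b24/s0 MISS; vc=[25,5,8]
#11 0x76→b29/s1 MISS; vc=[5,8,17]
#12 0x62→b24/s0 L1-HIT; vc=[5,8,17]
#13 0x61→b24/s0 L1-HIT; vc=[5,8,17]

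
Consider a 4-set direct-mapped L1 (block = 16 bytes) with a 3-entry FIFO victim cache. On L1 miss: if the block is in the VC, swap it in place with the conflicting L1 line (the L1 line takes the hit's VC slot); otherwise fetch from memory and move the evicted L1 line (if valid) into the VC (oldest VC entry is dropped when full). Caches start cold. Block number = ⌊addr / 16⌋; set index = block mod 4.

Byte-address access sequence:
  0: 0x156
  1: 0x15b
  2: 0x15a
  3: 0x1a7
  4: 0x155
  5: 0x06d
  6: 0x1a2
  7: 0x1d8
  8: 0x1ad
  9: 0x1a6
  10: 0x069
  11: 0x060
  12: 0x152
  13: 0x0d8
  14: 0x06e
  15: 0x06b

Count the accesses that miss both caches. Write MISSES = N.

MISSES = 5

#0 0x156→b21/s1 MISS; vc=[]
#1 0x15b→b21/s1 L1-HIT; vc=[]
#2 0x15a→b21/s1 L1-HIT; vc=[]
#3 0x1a7→b26/s2 MISS; vc=[]
#4 0x155→b21/s1 L1-HIT; vc=[]
#5 0x6d→b6/s2 MISS; vc=[26]
#6 0x1a2→b26/s2 VC-HIT; vc=[6]
#7 0x1d8→b29/s1 MISS; vc=[6,21]
#8 0x1ad→b26/s2 L1-HIT; vc=[6,21]
#9 0x1a6→b26/s2 L1-HIT; vc=[6,21]
#10 0x69→b6/s2 VC-HIT; vc=[26,21]
#11 0x60→b6/s2 L1-HIT; vc=[26,21]
#12 0x152→b21/s1 VC-HIT; vc=[26,29]
#13 0xd8→b13/s1 MISS; vc=[26,29,21]
#14 0x6e→b6/s2 L1-HIT; vc=[26,29,21]
#15 0x6b→b6/s2 L1-HIT; vc=[26,29,21]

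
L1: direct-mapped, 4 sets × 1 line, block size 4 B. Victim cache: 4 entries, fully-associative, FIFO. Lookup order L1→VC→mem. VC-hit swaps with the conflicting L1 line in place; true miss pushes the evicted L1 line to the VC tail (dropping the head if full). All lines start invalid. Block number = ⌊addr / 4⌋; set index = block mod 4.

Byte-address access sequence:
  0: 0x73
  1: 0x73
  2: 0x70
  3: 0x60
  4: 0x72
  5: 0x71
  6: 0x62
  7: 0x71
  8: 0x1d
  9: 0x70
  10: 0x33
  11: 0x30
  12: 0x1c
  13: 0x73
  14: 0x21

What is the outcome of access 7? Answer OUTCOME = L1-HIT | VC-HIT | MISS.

#0 0x73→b28/s0 MISS; vc=[]
#1 0x73→b28/s0 L1-HIT; vc=[]
#2 0x70→b28/s0 L1-HIT; vc=[]
#3 0x60→b24/s0 MISS; vc=[28]
#4 0x72→b28/s0 VC-HIT; vc=[24]
#5 0x71→b28/s0 L1-HIT; vc=[24]
#6 0x62→b24/s0 VC-HIT; vc=[28]
#7 0x71→b28/s0 VC-HIT; vc=[24]
#8 0x1d→b7/s3 MISS; vc=[24]
#9 0x70→b28/s0 L1-HIT; vc=[24]
#10 0x33→b12/s0 MISS; vc=[24,28]
#11 0x30→b12/s0 L1-HIT; vc=[24,28]
#12 0x1c→b7/s3 L1-HIT; vc=[24,28]
#13 0x73→b28/s0 VC-HIT; vc=[24,12]
#14 0x21→b8/s0 MISS; vc=[24,12,28]

OUTCOME = VC-HIT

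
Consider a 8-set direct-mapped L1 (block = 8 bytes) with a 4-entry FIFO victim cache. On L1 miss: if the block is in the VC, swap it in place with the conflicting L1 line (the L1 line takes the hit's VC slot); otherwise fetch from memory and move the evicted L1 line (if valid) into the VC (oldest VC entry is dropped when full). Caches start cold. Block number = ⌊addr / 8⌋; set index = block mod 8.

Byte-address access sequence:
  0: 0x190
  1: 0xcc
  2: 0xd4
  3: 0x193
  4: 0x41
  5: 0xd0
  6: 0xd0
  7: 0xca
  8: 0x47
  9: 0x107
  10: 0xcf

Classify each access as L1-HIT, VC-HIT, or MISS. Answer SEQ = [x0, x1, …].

SEQ = [MISS, MISS, MISS, VC-HIT, MISS, VC-HIT, L1-HIT, L1-HIT, L1-HIT, MISS, L1-HIT]

#0 0x190→b50/s2 MISS; vc=[]
#1 0xcc→b25/s1 MISS; vc=[]
#2 0xd4→b26/s2 MISS; vc=[50]
#3 0x193→b50/s2 VC-HIT; vc=[26]
#4 0x41→b8/s0 MISS; vc=[26]
#5 0xd0→b26/s2 VC-HIT; vc=[50]
#6 0xd0→b26/s2 L1-HIT; vc=[50]
#7 0xca→b25/s1 L1-HIT; vc=[50]
#8 0x47→b8/s0 L1-HIT; vc=[50]
#9 0x107→b32/s0 MISS; vc=[50,8]
#10 0xcf→b25/s1 L1-HIT; vc=[50,8]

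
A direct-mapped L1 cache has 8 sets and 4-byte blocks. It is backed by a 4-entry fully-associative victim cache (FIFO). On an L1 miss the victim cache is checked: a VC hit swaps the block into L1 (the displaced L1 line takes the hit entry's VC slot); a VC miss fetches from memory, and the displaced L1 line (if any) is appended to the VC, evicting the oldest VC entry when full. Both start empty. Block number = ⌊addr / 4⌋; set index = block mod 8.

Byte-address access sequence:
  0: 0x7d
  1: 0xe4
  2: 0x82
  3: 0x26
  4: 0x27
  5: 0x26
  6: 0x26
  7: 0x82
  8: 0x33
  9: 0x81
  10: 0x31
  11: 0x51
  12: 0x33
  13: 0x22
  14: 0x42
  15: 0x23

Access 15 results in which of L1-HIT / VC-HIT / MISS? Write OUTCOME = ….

OUTCOME = VC-HIT

#0 0x7d→b31/s7 MISS; vc=[]
#1 0xe4→b57/s1 MISS; vc=[]
#2 0x82→b32/s0 MISS; vc=[]
#3 0x26→b9/s1 MISS; vc=[57]
#4 0x27→b9/s1 L1-HIT; vc=[57]
#5 0x26→b9/s1 L1-HIT; vc=[57]
#6 0x26→b9/s1 L1-HIT; vc=[57]
#7 0x82→b32/s0 L1-HIT; vc=[57]
#8 0x33→b12/s4 MISS; vc=[57]
#9 0x81→b32/s0 L1-HIT; vc=[57]
#10 0x31→b12/s4 L1-HIT; vc=[57]
#11 0x51→b20/s4 MISS; vc=[57,12]
#12 0x33→b12/s4 VC-HIT; vc=[57,20]
#13 0x22→b8/s0 MISS; vc=[57,20,32]
#14 0x42→b16/s0 MISS; vc=[57,20,32,8]
#15 0x23→b8/s0 VC-HIT; vc=[57,20,32,16]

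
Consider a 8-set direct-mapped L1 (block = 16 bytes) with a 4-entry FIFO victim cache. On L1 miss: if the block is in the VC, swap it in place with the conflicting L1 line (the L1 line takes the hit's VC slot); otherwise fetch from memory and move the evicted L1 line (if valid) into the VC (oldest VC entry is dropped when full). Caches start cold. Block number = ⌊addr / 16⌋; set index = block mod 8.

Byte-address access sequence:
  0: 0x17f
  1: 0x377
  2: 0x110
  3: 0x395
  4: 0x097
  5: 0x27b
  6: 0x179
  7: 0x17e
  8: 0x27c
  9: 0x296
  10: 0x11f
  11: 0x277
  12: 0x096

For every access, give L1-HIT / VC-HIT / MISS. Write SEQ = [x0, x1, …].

0: 0x17f (blk 23, set 7) → MISS  vc=[]
1: 0x377 (blk 55, set 7) → MISS  vc=[23]
2: 0x110 (blk 17, set 1) → MISS  vc=[23]
3: 0x395 (blk 57, set 1) → MISS  vc=[23, 17]
4: 0x97 (blk 9, set 1) → MISS  vc=[23, 17, 57]
5: 0x27b (blk 39, set 7) → MISS  vc=[23, 17, 57, 55]
6: 0x179 (blk 23, set 7) → VC-HIT  vc=[39, 17, 57, 55]
7: 0x17e (blk 23, set 7) → L1-HIT  vc=[39, 17, 57, 55]
8: 0x27c (blk 39, set 7) → VC-HIT  vc=[23, 17, 57, 55]
9: 0x296 (blk 41, set 1) → MISS  vc=[17, 57, 55, 9]
10: 0x11f (blk 17, set 1) → VC-HIT  vc=[41, 57, 55, 9]
11: 0x277 (blk 39, set 7) → L1-HIT  vc=[41, 57, 55, 9]
12: 0x96 (blk 9, set 1) → VC-HIT  vc=[41, 57, 55, 17]

SEQ = [MISS, MISS, MISS, MISS, MISS, MISS, VC-HIT, L1-HIT, VC-HIT, MISS, VC-HIT, L1-HIT, VC-HIT]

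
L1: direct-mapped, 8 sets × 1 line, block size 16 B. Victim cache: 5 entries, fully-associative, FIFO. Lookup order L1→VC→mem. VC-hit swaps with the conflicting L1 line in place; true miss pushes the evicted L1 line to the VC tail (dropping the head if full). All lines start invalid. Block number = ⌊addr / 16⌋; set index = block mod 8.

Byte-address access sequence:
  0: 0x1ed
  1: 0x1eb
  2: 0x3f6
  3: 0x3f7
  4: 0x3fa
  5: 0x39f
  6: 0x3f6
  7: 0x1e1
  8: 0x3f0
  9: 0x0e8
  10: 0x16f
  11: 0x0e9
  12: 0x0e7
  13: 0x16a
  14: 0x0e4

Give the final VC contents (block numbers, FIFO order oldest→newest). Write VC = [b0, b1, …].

  [0] addr=0x1ed blk=30 s=6: MISS | VC []
  [1] addr=0x1eb blk=30 s=6: L1-HIT | VC []
  [2] addr=0x3f6 blk=63 s=7: MISS | VC []
  [3] addr=0x3f7 blk=63 s=7: L1-HIT | VC []
  [4] addr=0x3fa blk=63 s=7: L1-HIT | VC []
  [5] addr=0x39f blk=57 s=1: MISS | VC []
  [6] addr=0x3f6 blk=63 s=7: L1-HIT | VC []
  [7] addr=0x1e1 blk=30 s=6: L1-HIT | VC []
  [8] addr=0x3f0 blk=63 s=7: L1-HIT | VC []
  [9] addr=0xe8 blk=14 s=6: MISS | VC [30]
  [10] addr=0x16f blk=22 s=6: MISS | VC [30, 14]
  [11] addr=0xe9 blk=14 s=6: VC-HIT | VC [30, 22]
  [12] addr=0xe7 blk=14 s=6: L1-HIT | VC [30, 22]
  [13] addr=0x16a blk=22 s=6: VC-HIT | VC [30, 14]
  [14] addr=0xe4 blk=14 s=6: VC-HIT | VC [30, 22]

VC = [30, 22]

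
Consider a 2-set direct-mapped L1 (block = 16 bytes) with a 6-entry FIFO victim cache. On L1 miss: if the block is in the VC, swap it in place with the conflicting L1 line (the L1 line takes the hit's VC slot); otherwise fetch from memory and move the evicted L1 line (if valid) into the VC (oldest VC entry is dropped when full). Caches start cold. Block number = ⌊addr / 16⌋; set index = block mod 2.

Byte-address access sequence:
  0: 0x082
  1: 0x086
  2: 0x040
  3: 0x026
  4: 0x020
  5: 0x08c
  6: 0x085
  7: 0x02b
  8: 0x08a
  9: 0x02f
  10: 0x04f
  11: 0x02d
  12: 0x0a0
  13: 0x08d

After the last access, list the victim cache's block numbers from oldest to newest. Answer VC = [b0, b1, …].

#0 0x82→b8/s0 MISS; vc=[]
#1 0x86→b8/s0 L1-HIT; vc=[]
#2 0x40→b4/s0 MISS; vc=[8]
#3 0x26→b2/s0 MISS; vc=[8,4]
#4 0x20→b2/s0 L1-HIT; vc=[8,4]
#5 0x8c→b8/s0 VC-HIT; vc=[2,4]
#6 0x85→b8/s0 L1-HIT; vc=[2,4]
#7 0x2b→b2/s0 VC-HIT; vc=[8,4]
#8 0x8a→b8/s0 VC-HIT; vc=[2,4]
#9 0x2f→b2/s0 VC-HIT; vc=[8,4]
#10 0x4f→b4/s0 VC-HIT; vc=[8,2]
#11 0x2d→b2/s0 VC-HIT; vc=[8,4]
#12 0xa0→b10/s0 MISS; vc=[8,4,2]
#13 0x8d→b8/s0 VC-HIT; vc=[10,4,2]

VC = [10, 4, 2]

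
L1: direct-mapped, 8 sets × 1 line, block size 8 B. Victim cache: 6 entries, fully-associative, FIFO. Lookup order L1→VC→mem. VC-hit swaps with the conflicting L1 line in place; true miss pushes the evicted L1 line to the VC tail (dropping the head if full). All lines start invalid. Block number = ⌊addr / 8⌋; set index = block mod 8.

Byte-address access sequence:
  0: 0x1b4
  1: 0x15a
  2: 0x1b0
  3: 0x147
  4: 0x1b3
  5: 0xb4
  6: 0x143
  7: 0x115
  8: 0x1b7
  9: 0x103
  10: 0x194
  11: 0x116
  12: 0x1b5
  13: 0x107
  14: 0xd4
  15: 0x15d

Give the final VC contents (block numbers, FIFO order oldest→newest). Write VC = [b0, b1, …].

VC = [22, 40, 50, 34]

0: 0x1b4 (blk 54, set 6) → MISS  vc=[]
1: 0x15a (blk 43, set 3) → MISS  vc=[]
2: 0x1b0 (blk 54, set 6) → L1-HIT  vc=[]
3: 0x147 (blk 40, set 0) → MISS  vc=[]
4: 0x1b3 (blk 54, set 6) → L1-HIT  vc=[]
5: 0xb4 (blk 22, set 6) → MISS  vc=[54]
6: 0x143 (blk 40, set 0) → L1-HIT  vc=[54]
7: 0x115 (blk 34, set 2) → MISS  vc=[54]
8: 0x1b7 (blk 54, set 6) → VC-HIT  vc=[22]
9: 0x103 (blk 32, set 0) → MISS  vc=[22, 40]
10: 0x194 (blk 50, set 2) → MISS  vc=[22, 40, 34]
11: 0x116 (blk 34, set 2) → VC-HIT  vc=[22, 40, 50]
12: 0x1b5 (blk 54, set 6) → L1-HIT  vc=[22, 40, 50]
13: 0x107 (blk 32, set 0) → L1-HIT  vc=[22, 40, 50]
14: 0xd4 (blk 26, set 2) → MISS  vc=[22, 40, 50, 34]
15: 0x15d (blk 43, set 3) → L1-HIT  vc=[22, 40, 50, 34]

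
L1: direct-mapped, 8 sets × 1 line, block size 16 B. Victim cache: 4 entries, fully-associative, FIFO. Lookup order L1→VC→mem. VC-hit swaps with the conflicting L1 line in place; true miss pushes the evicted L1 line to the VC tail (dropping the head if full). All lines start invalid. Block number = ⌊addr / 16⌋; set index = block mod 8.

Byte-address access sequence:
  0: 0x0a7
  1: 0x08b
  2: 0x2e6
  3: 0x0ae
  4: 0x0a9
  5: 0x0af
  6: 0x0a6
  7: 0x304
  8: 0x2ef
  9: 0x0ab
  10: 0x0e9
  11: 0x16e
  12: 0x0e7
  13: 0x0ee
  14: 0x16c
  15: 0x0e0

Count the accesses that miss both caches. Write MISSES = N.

MISSES = 6

#0 0xa7→b10/s2 MISS; vc=[]
#1 0x8b→b8/s0 MISS; vc=[]
#2 0x2e6→b46/s6 MISS; vc=[]
#3 0xae→b10/s2 L1-HIT; vc=[]
#4 0xa9→b10/s2 L1-HIT; vc=[]
#5 0xaf→b10/s2 L1-HIT; vc=[]
#6 0xa6→b10/s2 L1-HIT; vc=[]
#7 0x304→b48/s0 MISS; vc=[8]
#8 0x2ef→b46/s6 L1-HIT; vc=[8]
#9 0xab→b10/s2 L1-HIT; vc=[8]
#10 0xe9→b14/s6 MISS; vc=[8,46]
#11 0x16e→b22/s6 MISS; vc=[8,46,14]
#12 0xe7→b14/s6 VC-HIT; vc=[8,46,22]
#13 0xee→b14/s6 L1-HIT; vc=[8,46,22]
#14 0x16c→b22/s6 VC-HIT; vc=[8,46,14]
#15 0xe0→b14/s6 VC-HIT; vc=[8,46,22]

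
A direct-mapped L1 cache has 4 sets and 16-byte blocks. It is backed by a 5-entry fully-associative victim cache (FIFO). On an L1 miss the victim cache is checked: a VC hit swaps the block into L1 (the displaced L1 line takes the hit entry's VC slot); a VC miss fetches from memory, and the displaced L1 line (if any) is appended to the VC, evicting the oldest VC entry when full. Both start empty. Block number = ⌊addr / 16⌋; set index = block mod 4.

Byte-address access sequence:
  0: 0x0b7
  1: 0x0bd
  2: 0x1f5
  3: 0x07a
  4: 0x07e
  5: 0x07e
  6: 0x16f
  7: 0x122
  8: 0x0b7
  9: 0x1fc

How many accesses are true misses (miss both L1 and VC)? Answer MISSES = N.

MISSES = 5

#0 0xb7→b11/s3 MISS; vc=[]
#1 0xbd→b11/s3 L1-HIT; vc=[]
#2 0x1f5→b31/s3 MISS; vc=[11]
#3 0x7a→b7/s3 MISS; vc=[11,31]
#4 0x7e→b7/s3 L1-HIT; vc=[11,31]
#5 0x7e→b7/s3 L1-HIT; vc=[11,31]
#6 0x16f→b22/s2 MISS; vc=[11,31]
#7 0x122→b18/s2 MISS; vc=[11,31,22]
#8 0xb7→b11/s3 VC-HIT; vc=[7,31,22]
#9 0x1fc→b31/s3 VC-HIT; vc=[7,11,22]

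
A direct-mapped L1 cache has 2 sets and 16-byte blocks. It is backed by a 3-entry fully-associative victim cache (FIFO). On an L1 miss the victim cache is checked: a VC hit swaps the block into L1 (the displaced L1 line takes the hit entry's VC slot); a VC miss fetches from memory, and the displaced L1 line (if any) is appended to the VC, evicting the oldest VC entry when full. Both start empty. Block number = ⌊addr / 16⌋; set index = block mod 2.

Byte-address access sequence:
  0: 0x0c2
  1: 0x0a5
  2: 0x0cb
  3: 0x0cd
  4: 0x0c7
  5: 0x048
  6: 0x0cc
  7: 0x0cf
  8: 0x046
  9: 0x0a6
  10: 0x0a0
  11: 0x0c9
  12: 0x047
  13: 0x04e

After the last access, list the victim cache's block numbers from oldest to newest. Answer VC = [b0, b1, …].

VC = [12, 10]

#0 0xc2→b12/s0 MISS; vc=[]
#1 0xa5→b10/s0 MISS; vc=[12]
#2 0xcb→b12/s0 VC-HIT; vc=[10]
#3 0xcd→b12/s0 L1-HIT; vc=[10]
#4 0xc7→b12/s0 L1-HIT; vc=[10]
#5 0x48→b4/s0 MISS; vc=[10,12]
#6 0xcc→b12/s0 VC-HIT; vc=[10,4]
#7 0xcf→b12/s0 L1-HIT; vc=[10,4]
#8 0x46→b4/s0 VC-HIT; vc=[10,12]
#9 0xa6→b10/s0 VC-HIT; vc=[4,12]
#10 0xa0→b10/s0 L1-HIT; vc=[4,12]
#11 0xc9→b12/s0 VC-HIT; vc=[4,10]
#12 0x47→b4/s0 VC-HIT; vc=[12,10]
#13 0x4e→b4/s0 L1-HIT; vc=[12,10]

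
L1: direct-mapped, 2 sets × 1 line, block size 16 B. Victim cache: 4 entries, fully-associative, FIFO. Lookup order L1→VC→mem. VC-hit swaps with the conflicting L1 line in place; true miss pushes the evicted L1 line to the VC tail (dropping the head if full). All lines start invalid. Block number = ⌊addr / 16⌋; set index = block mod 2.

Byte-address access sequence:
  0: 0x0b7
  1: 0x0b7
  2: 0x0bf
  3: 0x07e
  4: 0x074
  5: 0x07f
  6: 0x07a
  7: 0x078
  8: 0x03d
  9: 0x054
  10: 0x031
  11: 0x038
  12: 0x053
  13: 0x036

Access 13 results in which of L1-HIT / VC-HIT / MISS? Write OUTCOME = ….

#0 0xb7→b11/s1 MISS; vc=[]
#1 0xb7→b11/s1 L1-HIT; vc=[]
#2 0xbf→b11/s1 L1-HIT; vc=[]
#3 0x7e→b7/s1 MISS; vc=[11]
#4 0x74→b7/s1 L1-HIT; vc=[11]
#5 0x7f→b7/s1 L1-HIT; vc=[11]
#6 0x7a→b7/s1 L1-HIT; vc=[11]
#7 0x78→b7/s1 L1-HIT; vc=[11]
#8 0x3d→b3/s1 MISS; vc=[11,7]
#9 0x54→b5/s1 MISS; vc=[11,7,3]
#10 0x31→b3/s1 VC-HIT; vc=[11,7,5]
#11 0x38→b3/s1 L1-HIT; vc=[11,7,5]
#12 0x53→b5/s1 VC-HIT; vc=[11,7,3]
#13 0x36→b3/s1 VC-HIT; vc=[11,7,5]

OUTCOME = VC-HIT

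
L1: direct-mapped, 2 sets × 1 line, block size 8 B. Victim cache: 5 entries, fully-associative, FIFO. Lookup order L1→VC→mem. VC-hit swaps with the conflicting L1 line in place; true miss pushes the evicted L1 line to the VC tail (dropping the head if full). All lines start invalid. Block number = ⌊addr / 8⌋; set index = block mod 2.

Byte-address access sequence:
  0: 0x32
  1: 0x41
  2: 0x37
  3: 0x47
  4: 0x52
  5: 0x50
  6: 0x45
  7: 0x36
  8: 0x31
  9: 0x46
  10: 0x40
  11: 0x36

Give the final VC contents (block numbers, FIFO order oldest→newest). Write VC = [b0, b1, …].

VC = [8, 10]

#0 0x32→b6/s0 MISS; vc=[]
#1 0x41→b8/s0 MISS; vc=[6]
#2 0x37→b6/s0 VC-HIT; vc=[8]
#3 0x47→b8/s0 VC-HIT; vc=[6]
#4 0x52→b10/s0 MISS; vc=[6,8]
#5 0x50→b10/s0 L1-HIT; vc=[6,8]
#6 0x45→b8/s0 VC-HIT; vc=[6,10]
#7 0x36→b6/s0 VC-HIT; vc=[8,10]
#8 0x31→b6/s0 L1-HIT; vc=[8,10]
#9 0x46→b8/s0 VC-HIT; vc=[6,10]
#10 0x40→b8/s0 L1-HIT; vc=[6,10]
#11 0x36→b6/s0 VC-HIT; vc=[8,10]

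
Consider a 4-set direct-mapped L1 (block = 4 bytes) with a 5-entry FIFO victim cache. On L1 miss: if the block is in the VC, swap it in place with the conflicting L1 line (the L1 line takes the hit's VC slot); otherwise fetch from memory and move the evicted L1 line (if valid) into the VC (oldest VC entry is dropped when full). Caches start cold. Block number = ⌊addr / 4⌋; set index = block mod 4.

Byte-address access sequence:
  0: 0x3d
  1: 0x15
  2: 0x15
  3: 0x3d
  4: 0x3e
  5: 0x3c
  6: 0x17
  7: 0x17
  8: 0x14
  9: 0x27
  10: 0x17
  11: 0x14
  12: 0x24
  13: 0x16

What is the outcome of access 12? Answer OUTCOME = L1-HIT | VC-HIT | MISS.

#0 0x3d→b15/s3 MISS; vc=[]
#1 0x15→b5/s1 MISS; vc=[]
#2 0x15→b5/s1 L1-HIT; vc=[]
#3 0x3d→b15/s3 L1-HIT; vc=[]
#4 0x3e→b15/s3 L1-HIT; vc=[]
#5 0x3c→b15/s3 L1-HIT; vc=[]
#6 0x17→b5/s1 L1-HIT; vc=[]
#7 0x17→b5/s1 L1-HIT; vc=[]
#8 0x14→b5/s1 L1-HIT; vc=[]
#9 0x27→b9/s1 MISS; vc=[5]
#10 0x17→b5/s1 VC-HIT; vc=[9]
#11 0x14→b5/s1 L1-HIT; vc=[9]
#12 0x24→b9/s1 VC-HIT; vc=[5]
#13 0x16→b5/s1 VC-HIT; vc=[9]

OUTCOME = VC-HIT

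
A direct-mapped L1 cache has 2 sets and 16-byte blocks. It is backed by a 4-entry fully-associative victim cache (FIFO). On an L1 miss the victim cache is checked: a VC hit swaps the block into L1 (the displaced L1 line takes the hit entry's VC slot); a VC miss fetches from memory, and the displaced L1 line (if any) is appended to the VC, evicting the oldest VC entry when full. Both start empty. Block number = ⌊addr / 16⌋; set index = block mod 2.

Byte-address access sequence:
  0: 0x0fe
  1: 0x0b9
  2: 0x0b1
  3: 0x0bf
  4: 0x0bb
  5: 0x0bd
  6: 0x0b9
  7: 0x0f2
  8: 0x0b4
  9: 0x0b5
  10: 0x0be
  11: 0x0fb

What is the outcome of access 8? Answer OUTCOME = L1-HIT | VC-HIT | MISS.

OUTCOME = VC-HIT

#0 0xfe→b15/s1 MISS; vc=[]
#1 0xb9→b11/s1 MISS; vc=[15]
#2 0xb1→b11/s1 L1-HIT; vc=[15]
#3 0xbf→b11/s1 L1-HIT; vc=[15]
#4 0xbb→b11/s1 L1-HIT; vc=[15]
#5 0xbd→b11/s1 L1-HIT; vc=[15]
#6 0xb9→b11/s1 L1-HIT; vc=[15]
#7 0xf2→b15/s1 VC-HIT; vc=[11]
#8 0xb4→b11/s1 VC-HIT; vc=[15]
#9 0xb5→b11/s1 L1-HIT; vc=[15]
#10 0xbe→b11/s1 L1-HIT; vc=[15]
#11 0xfb→b15/s1 VC-HIT; vc=[11]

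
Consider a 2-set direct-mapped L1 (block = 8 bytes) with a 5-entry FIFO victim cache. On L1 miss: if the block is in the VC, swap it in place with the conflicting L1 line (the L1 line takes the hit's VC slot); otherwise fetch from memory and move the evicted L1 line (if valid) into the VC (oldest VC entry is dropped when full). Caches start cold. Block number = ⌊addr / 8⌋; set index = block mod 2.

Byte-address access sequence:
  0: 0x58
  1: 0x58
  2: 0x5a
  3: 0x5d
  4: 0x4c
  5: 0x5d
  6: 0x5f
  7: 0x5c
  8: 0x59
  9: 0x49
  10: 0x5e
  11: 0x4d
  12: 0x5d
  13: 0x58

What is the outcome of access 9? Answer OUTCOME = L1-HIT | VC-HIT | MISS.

0: 0x58 (blk 11, set 1) → MISS  vc=[]
1: 0x58 (blk 11, set 1) → L1-HIT  vc=[]
2: 0x5a (blk 11, set 1) → L1-HIT  vc=[]
3: 0x5d (blk 11, set 1) → L1-HIT  vc=[]
4: 0x4c (blk 9, set 1) → MISS  vc=[11]
5: 0x5d (blk 11, set 1) → VC-HIT  vc=[9]
6: 0x5f (blk 11, set 1) → L1-HIT  vc=[9]
7: 0x5c (blk 11, set 1) → L1-HIT  vc=[9]
8: 0x59 (blk 11, set 1) → L1-HIT  vc=[9]
9: 0x49 (blk 9, set 1) → VC-HIT  vc=[11]
10: 0x5e (blk 11, set 1) → VC-HIT  vc=[9]
11: 0x4d (blk 9, set 1) → VC-HIT  vc=[11]
12: 0x5d (blk 11, set 1) → VC-HIT  vc=[9]
13: 0x58 (blk 11, set 1) → L1-HIT  vc=[9]

OUTCOME = VC-HIT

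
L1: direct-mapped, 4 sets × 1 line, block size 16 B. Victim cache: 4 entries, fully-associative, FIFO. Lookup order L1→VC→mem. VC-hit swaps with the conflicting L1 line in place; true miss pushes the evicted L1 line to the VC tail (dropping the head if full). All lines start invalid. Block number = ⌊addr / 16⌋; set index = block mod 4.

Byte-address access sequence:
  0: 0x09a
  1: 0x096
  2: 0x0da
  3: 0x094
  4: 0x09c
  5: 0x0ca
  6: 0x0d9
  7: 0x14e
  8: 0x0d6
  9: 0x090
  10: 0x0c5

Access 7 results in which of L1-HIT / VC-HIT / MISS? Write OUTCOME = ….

  [0] addr=0x9a blk=9 s=1: MISS | VC []
  [1] addr=0x96 blk=9 s=1: L1-HIT | VC []
  [2] addr=0xda blk=13 s=1: MISS | VC [9]
  [3] addr=0x94 blk=9 s=1: VC-HIT | VC [13]
  [4] addr=0x9c blk=9 s=1: L1-HIT | VC [13]
  [5] addr=0xca blk=12 s=0: MISS | VC [13]
  [6] addr=0xd9 blk=13 s=1: VC-HIT | VC [9]
  [7] addr=0x14e blk=20 s=0: MISS | VC [9, 12]
  [8] addr=0xd6 blk=13 s=1: L1-HIT | VC [9, 12]
  [9] addr=0x90 blk=9 s=1: VC-HIT | VC [13, 12]
  [10] addr=0xc5 blk=12 s=0: VC-HIT | VC [13, 20]

OUTCOME = MISS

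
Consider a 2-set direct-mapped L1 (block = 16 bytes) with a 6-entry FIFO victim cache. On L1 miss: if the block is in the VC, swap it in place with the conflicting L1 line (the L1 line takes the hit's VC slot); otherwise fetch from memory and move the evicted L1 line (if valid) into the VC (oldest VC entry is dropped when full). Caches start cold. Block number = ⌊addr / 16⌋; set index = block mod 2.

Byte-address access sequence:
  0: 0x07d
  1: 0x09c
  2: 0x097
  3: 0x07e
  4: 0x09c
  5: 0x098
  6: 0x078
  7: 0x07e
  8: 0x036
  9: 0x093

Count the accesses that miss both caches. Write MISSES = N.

  [0] addr=0x7d blk=7 s=1: MISS | VC []
  [1] addr=0x9c blk=9 s=1: MISS | VC [7]
  [2] addr=0x97 blk=9 s=1: L1-HIT | VC [7]
  [3] addr=0x7e blk=7 s=1: VC-HIT | VC [9]
  [4] addr=0x9c blk=9 s=1: VC-HIT | VC [7]
  [5] addr=0x98 blk=9 s=1: L1-HIT | VC [7]
  [6] addr=0x78 blk=7 s=1: VC-HIT | VC [9]
  [7] addr=0x7e blk=7 s=1: L1-HIT | VC [9]
  [8] addr=0x36 blk=3 s=1: MISS | VC [9, 7]
  [9] addr=0x93 blk=9 s=1: VC-HIT | VC [3, 7]

MISSES = 3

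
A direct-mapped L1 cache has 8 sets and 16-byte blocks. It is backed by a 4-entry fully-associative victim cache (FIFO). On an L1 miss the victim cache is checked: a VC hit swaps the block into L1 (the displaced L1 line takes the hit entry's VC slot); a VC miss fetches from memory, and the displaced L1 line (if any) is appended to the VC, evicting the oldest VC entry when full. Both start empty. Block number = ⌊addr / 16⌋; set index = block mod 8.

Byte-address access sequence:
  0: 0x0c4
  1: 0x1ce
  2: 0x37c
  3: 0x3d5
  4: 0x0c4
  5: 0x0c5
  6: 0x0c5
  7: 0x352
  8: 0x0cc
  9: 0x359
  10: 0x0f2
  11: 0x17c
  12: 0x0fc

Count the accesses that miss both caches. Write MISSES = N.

#0 0xc4→b12/s4 MISS; vc=[]
#1 0x1ce→b28/s4 MISS; vc=[12]
#2 0x37c→b55/s7 MISS; vc=[12]
#3 0x3d5→b61/s5 MISS; vc=[12]
#4 0xc4→b12/s4 VC-HIT; vc=[28]
#5 0xc5→b12/s4 L1-HIT; vc=[28]
#6 0xc5→b12/s4 L1-HIT; vc=[28]
#7 0x352→b53/s5 MISS; vc=[28,61]
#8 0xcc→b12/s4 L1-HIT; vc=[28,61]
#9 0x359→b53/s5 L1-HIT; vc=[28,61]
#10 0xf2→b15/s7 MISS; vc=[28,61,55]
#11 0x17c→b23/s7 MISS; vc=[28,61,55,15]
#12 0xfc→b15/s7 VC-HIT; vc=[28,61,55,23]

MISSES = 7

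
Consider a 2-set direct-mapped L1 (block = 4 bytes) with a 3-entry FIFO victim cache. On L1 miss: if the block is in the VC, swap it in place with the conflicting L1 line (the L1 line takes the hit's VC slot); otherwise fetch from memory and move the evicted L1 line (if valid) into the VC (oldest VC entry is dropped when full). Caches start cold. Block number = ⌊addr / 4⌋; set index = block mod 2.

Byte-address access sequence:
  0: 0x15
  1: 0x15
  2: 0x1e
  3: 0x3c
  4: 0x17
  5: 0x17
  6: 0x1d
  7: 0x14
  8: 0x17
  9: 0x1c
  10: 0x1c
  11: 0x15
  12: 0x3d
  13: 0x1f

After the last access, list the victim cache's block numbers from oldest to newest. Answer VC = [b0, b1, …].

0: 0x15 (blk 5, set 1) → MISS  vc=[]
1: 0x15 (blk 5, set 1) → L1-HIT  vc=[]
2: 0x1e (blk 7, set 1) → MISS  vc=[5]
3: 0x3c (blk 15, set 1) → MISS  vc=[5, 7]
4: 0x17 (blk 5, set 1) → VC-HIT  vc=[15, 7]
5: 0x17 (blk 5, set 1) → L1-HIT  vc=[15, 7]
6: 0x1d (blk 7, set 1) → VC-HIT  vc=[15, 5]
7: 0x14 (blk 5, set 1) → VC-HIT  vc=[15, 7]
8: 0x17 (blk 5, set 1) → L1-HIT  vc=[15, 7]
9: 0x1c (blk 7, set 1) → VC-HIT  vc=[15, 5]
10: 0x1c (blk 7, set 1) → L1-HIT  vc=[15, 5]
11: 0x15 (blk 5, set 1) → VC-HIT  vc=[15, 7]
12: 0x3d (blk 15, set 1) → VC-HIT  vc=[5, 7]
13: 0x1f (blk 7, set 1) → VC-HIT  vc=[5, 15]

VC = [5, 15]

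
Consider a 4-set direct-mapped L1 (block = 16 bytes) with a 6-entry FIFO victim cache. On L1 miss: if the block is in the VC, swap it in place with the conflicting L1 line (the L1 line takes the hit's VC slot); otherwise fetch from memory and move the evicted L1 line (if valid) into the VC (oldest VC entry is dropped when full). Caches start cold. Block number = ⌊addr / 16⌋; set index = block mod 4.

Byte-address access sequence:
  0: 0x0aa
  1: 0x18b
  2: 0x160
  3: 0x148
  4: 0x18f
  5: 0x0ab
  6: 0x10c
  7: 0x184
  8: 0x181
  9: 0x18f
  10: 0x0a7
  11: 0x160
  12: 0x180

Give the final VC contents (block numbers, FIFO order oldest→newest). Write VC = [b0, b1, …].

  [0] addr=0xaa blk=10 s=2: MISS | VC []
  [1] addr=0x18b blk=24 s=0: MISS | VC []
  [2] addr=0x160 blk=22 s=2: MISS | VC [10]
  [3] addr=0x148 blk=20 s=0: MISS | VC [10, 24]
  [4] addr=0x18f blk=24 s=0: VC-HIT | VC [10, 20]
  [5] addr=0xab blk=10 s=2: VC-HIT | VC [22, 20]
  [6] addr=0x10c blk=16 s=0: MISS | VC [22, 20, 24]
  [7] addr=0x184 blk=24 s=0: VC-HIT | VC [22, 20, 16]
  [8] addr=0x181 blk=24 s=0: L1-HIT | VC [22, 20, 16]
  [9] addr=0x18f blk=24 s=0: L1-HIT | VC [22, 20, 16]
  [10] addr=0xa7 blk=10 s=2: L1-HIT | VC [22, 20, 16]
  [11] addr=0x160 blk=22 s=2: VC-HIT | VC [10, 20, 16]
  [12] addr=0x180 blk=24 s=0: L1-HIT | VC [10, 20, 16]

VC = [10, 20, 16]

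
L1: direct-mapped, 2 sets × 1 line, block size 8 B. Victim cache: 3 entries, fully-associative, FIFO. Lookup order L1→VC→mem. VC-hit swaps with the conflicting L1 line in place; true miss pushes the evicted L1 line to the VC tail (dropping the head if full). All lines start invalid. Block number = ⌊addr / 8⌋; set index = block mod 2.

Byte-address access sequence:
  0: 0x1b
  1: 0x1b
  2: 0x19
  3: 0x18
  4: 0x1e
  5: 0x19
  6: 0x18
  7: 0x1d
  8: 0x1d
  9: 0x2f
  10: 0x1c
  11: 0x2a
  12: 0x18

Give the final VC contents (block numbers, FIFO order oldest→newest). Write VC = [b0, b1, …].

#0 0x1b→b3/s1 MISS; vc=[]
#1 0x1b→b3/s1 L1-HIT; vc=[]
#2 0x19→b3/s1 L1-HIT; vc=[]
#3 0x18→b3/s1 L1-HIT; vc=[]
#4 0x1e→b3/s1 L1-HIT; vc=[]
#5 0x19→b3/s1 L1-HIT; vc=[]
#6 0x18→b3/s1 L1-HIT; vc=[]
#7 0x1d→b3/s1 L1-HIT; vc=[]
#8 0x1d→b3/s1 L1-HIT; vc=[]
#9 0x2f→b5/s1 MISS; vc=[3]
#10 0x1c→b3/s1 VC-HIT; vc=[5]
#11 0x2a→b5/s1 VC-HIT; vc=[3]
#12 0x18→b3/s1 VC-HIT; vc=[5]

VC = [5]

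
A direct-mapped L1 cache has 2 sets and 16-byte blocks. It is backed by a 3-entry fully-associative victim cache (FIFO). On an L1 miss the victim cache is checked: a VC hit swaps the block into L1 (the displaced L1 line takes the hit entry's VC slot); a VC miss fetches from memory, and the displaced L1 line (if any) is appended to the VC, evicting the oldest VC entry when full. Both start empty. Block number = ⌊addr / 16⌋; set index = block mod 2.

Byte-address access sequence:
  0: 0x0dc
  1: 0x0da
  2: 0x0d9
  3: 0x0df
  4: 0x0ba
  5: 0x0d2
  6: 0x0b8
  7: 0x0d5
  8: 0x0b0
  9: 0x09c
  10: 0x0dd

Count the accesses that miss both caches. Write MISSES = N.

MISSES = 3

0: 0xdc (blk 13, set 1) → MISS  vc=[]
1: 0xda (blk 13, set 1) → L1-HIT  vc=[]
2: 0xd9 (blk 13, set 1) → L1-HIT  vc=[]
3: 0xdf (blk 13, set 1) → L1-HIT  vc=[]
4: 0xba (blk 11, set 1) → MISS  vc=[13]
5: 0xd2 (blk 13, set 1) → VC-HIT  vc=[11]
6: 0xb8 (blk 11, set 1) → VC-HIT  vc=[13]
7: 0xd5 (blk 13, set 1) → VC-HIT  vc=[11]
8: 0xb0 (blk 11, set 1) → VC-HIT  vc=[13]
9: 0x9c (blk 9, set 1) → MISS  vc=[13, 11]
10: 0xdd (blk 13, set 1) → VC-HIT  vc=[9, 11]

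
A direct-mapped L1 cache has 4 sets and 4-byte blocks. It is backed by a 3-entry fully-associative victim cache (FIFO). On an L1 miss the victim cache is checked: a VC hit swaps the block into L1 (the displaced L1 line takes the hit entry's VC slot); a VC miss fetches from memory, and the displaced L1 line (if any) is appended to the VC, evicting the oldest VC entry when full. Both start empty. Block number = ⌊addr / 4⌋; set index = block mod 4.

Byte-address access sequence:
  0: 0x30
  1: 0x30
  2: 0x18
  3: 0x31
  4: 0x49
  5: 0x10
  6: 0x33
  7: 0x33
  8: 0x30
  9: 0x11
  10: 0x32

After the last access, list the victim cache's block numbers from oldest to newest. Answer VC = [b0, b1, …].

0: 0x30 (blk 12, set 0) → MISS  vc=[]
1: 0x30 (blk 12, set 0) → L1-HIT  vc=[]
2: 0x18 (blk 6, set 2) → MISS  vc=[]
3: 0x31 (blk 12, set 0) → L1-HIT  vc=[]
4: 0x49 (blk 18, set 2) → MISS  vc=[6]
5: 0x10 (blk 4, set 0) → MISS  vc=[6, 12]
6: 0x33 (blk 12, set 0) → VC-HIT  vc=[6, 4]
7: 0x33 (blk 12, set 0) → L1-HIT  vc=[6, 4]
8: 0x30 (blk 12, set 0) → L1-HIT  vc=[6, 4]
9: 0x11 (blk 4, set 0) → VC-HIT  vc=[6, 12]
10: 0x32 (blk 12, set 0) → VC-HIT  vc=[6, 4]

VC = [6, 4]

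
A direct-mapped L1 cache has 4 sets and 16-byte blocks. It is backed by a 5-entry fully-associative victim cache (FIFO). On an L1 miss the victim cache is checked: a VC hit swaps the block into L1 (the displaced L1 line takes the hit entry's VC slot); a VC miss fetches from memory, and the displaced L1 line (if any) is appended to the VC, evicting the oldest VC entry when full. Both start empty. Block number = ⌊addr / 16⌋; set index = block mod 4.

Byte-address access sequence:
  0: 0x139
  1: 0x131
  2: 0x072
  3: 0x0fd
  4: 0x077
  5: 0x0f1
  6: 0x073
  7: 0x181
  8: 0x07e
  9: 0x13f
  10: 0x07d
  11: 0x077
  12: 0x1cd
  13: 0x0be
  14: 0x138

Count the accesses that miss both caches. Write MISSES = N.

MISSES = 6

  [0] addr=0x139 blk=19 s=3: MISS | VC []
  [1] addr=0x131 blk=19 s=3: L1-HIT | VC []
  [2] addr=0x72 blk=7 s=3: MISS | VC [19]
  [3] addr=0xfd blk=15 s=3: MISS | VC [19, 7]
  [4] addr=0x77 blk=7 s=3: VC-HIT | VC [19, 15]
  [5] addr=0xf1 blk=15 s=3: VC-HIT | VC [19, 7]
  [6] addr=0x73 blk=7 s=3: VC-HIT | VC [19, 15]
  [7] addr=0x181 blk=24 s=0: MISS | VC [19, 15]
  [8] addr=0x7e blk=7 s=3: L1-HIT | VC [19, 15]
  [9] addr=0x13f blk=19 s=3: VC-HIT | VC [7, 15]
  [10] addr=0x7d blk=7 s=3: VC-HIT | VC [19, 15]
  [11] addr=0x77 blk=7 s=3: L1-HIT | VC [19, 15]
  [12] addr=0x1cd blk=28 s=0: MISS | VC [19, 15, 24]
  [13] addr=0xbe blk=11 s=3: MISS | VC [19, 15, 24, 7]
  [14] addr=0x138 blk=19 s=3: VC-HIT | VC [11, 15, 24, 7]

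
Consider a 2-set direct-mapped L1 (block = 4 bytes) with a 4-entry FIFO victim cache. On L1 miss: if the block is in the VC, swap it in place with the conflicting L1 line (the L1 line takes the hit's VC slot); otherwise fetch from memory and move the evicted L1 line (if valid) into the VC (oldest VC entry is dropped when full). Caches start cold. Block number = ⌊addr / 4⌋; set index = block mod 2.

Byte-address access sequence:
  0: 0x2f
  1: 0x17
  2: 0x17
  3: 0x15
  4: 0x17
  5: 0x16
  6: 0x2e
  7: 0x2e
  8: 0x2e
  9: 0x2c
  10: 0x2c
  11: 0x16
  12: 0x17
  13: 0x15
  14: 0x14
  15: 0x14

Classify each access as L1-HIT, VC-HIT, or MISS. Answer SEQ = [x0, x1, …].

#0 0x2f→b11/s1 MISS; vc=[]
#1 0x17→b5/s1 MISS; vc=[11]
#2 0x17→b5/s1 L1-HIT; vc=[11]
#3 0x15→b5/s1 L1-HIT; vc=[11]
#4 0x17→b5/s1 L1-HIT; vc=[11]
#5 0x16→b5/s1 L1-HIT; vc=[11]
#6 0x2e→b11/s1 VC-HIT; vc=[5]
#7 0x2e→b11/s1 L1-HIT; vc=[5]
#8 0x2e→b11/s1 L1-HIT; vc=[5]
#9 0x2c→b11/s1 L1-HIT; vc=[5]
#10 0x2c→b11/s1 L1-HIT; vc=[5]
#11 0x16→b5/s1 VC-HIT; vc=[11]
#12 0x17→b5/s1 L1-HIT; vc=[11]
#13 0x15→b5/s1 L1-HIT; vc=[11]
#14 0x14→b5/s1 L1-HIT; vc=[11]
#15 0x14→b5/s1 L1-HIT; vc=[11]

SEQ = [MISS, MISS, L1-HIT, L1-HIT, L1-HIT, L1-HIT, VC-HIT, L1-HIT, L1-HIT, L1-HIT, L1-HIT, VC-HIT, L1-HIT, L1-HIT, L1-HIT, L1-HIT]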